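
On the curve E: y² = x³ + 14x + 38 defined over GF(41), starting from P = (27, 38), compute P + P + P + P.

(27, 38)

Double-and-add on 4 = (100)₂. Start with P = (27, 38) for the leading 1-bit.
double: tangent at (27, 38): λ = (3·27² + 14)/(2·38) ≡ 28/35. 35⁻¹ ≡ 34 (mod 41), so λ ≡ 28·34 ≡ 9.
  x = λ² - 27 - 27 = 81 - 54 ≡ 27; y = λ·(27 - 27) - 38 ≡ 3. → (27, 3)
double: tangent at (27, 3): λ = (3·27² + 14)/(2·3) ≡ 28/6. 6⁻¹ ≡ 7 (mod 41), so λ ≡ 28·7 ≡ 32.
  x = λ² - 27 - 27 = 1024 - 54 ≡ 27; y = λ·(27 - 27) - 3 ≡ 38. → (27, 38)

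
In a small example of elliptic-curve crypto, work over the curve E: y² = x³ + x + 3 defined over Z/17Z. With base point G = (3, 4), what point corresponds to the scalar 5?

(6, 2)

Double-and-add on 5 = (101)₂. Start with G = (3, 4) for the leading 1-bit.
double: tangent at (3, 4): λ = (3·3² + 1)/(2·4) ≡ 11/8. 8⁻¹ ≡ 15 (mod 17), so λ ≡ 11·15 ≡ 12.
  x = λ² - 3 - 3 = 144 - 6 ≡ 2; y = λ·(3 - 2) - 4 ≡ 8. → (2, 8)
double: tangent at (2, 8): λ = (3·2² + 1)/(2·8) ≡ 13/16. 16⁻¹ ≡ 16 (mod 17), so λ ≡ 13·16 ≡ 4.
  x = λ² - 2 - 2 = 16 - 4 ≡ 12; y = λ·(2 - 12) - 8 ≡ 3. → (12, 3)
add G: (12, 3) + (3, 4). λ = (4 - 3)/(3 - 12) ≡ 1/8 mod 17. 8⁻¹ ≡ 15 (mod 17), so λ ≡ 15.
  x = λ² - 12 - 3 = 225 - 15 ≡ 6; y = λ·(12 - 6) - 3 ≡ 2. → (6, 2)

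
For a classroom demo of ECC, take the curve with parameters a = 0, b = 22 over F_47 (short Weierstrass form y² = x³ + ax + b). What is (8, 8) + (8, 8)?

(34, 9)

tangent at (8, 8): λ = (3·8² + 0)/(2·8) ≡ 4/16. 16⁻¹ ≡ 3 (mod 47) since 16·3 = 48 ≡ 1, so λ ≡ 4·3 ≡ 12.
  x = λ² - 8 - 8 = 144 - 16 ≡ 34; y = λ·(8 - 34) - 8 ≡ 9. → (34, 9)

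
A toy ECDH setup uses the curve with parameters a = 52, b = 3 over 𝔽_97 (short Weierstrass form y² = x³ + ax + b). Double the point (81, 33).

tangent at (81, 33): λ = (3·81² + 52)/(2·33) ≡ 44/66. 66⁻¹ ≡ 25 (mod 97) since 66·25 = 1650 ≡ 1, so λ ≡ 44·25 ≡ 33.
  x = λ² - 81 - 81 = 1089 - 162 ≡ 54; y = λ·(81 - 54) - 33 ≡ 82. → (54, 82)

(54, 82)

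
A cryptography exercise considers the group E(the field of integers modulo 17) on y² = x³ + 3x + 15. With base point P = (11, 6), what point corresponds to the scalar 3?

Repeated addition: build up to 3P.
2P: tangent at (11, 6): λ = (3·11² + 3)/(2·6) ≡ 9/12. 12⁻¹ ≡ 10 (mod 17), so λ ≡ 9·10 ≡ 5.
  x = λ² - 11 - 11 = 25 - 22 ≡ 3; y = λ·(11 - 3) - 6 ≡ 0. → (3, 0)
3P: (3, 0) + (11, 6). λ = (6 - 0)/(11 - 3) ≡ 6/8 mod 17. 8⁻¹ ≡ 15 (mod 17) since 8·15 = 120 ≡ 1, so λ ≡ 5.
  x = λ² - 3 - 11 = 25 - 14 ≡ 11; y = λ·(3 - 11) - 0 ≡ 11. → (11, 11)

(11, 11)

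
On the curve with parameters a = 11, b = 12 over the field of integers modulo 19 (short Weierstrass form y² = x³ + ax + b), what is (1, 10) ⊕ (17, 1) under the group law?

(1, 10) + (17, 1). λ = (1 - 10)/(17 - 1) ≡ 10/16 mod 19. 16⁻¹ ≡ 6 (mod 19), so λ ≡ 3.
  x = λ² - 1 - 17 = 9 - 18 ≡ 10; y = λ·(1 - 10) - 10 ≡ 1. → (10, 1)

(10, 1)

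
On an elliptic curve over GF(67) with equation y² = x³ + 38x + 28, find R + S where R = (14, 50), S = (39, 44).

(40, 42)

(14, 50) + (39, 44). λ = (44 - 50)/(39 - 14) ≡ 61/25 mod 67. 25⁻¹ ≡ 59 (mod 67), so λ ≡ 48.
  x = λ² - 14 - 39 = 2304 - 53 ≡ 40; y = λ·(14 - 40) - 50 ≡ 42. → (40, 42)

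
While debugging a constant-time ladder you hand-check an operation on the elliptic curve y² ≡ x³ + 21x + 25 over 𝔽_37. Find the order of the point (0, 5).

2P: tangent at (0, 5): λ = (3·0² + 21)/(2·5) ≡ 21/10. 10⁻¹ ≡ 26 (mod 37) since 10·26 = 260 ≡ 1, so λ ≡ 21·26 ≡ 28.
  x = λ² - 0 - 0 = 784 - 0 ≡ 7; y = λ·(0 - 7) - 5 ≡ 21. → (7, 21)
3P: (7, 21) + (0, 5). λ = (5 - 21)/(0 - 7) ≡ 21/30 mod 37. 30⁻¹ ≡ 21 (mod 37), so λ ≡ 34.
  x = λ² - 7 - 0 = 1156 - 7 ≡ 2; y = λ·(7 - 2) - 21 ≡ 1. → (2, 1)
4P: (2, 1) + (0, 5). λ = (5 - 1)/(0 - 2) ≡ 4/35 mod 37. 35⁻¹ ≡ 18 (mod 37), so λ ≡ 35.
  x = λ² - 2 - 0 = 1225 - 2 ≡ 2; y = λ·(2 - 2) - 1 ≡ 36. → (2, 36)
5P: (2, 36) + (0, 5). λ = (5 - 36)/(0 - 2) ≡ 6/35 mod 37. 35⁻¹ ≡ 18 (mod 37) since 35·18 = 630 ≡ 1, so λ ≡ 34.
  x = λ² - 2 - 0 = 1156 - 2 ≡ 7; y = λ·(2 - 7) - 36 ≡ 16. → (7, 16)
6P: (7, 16) + (0, 5). λ = (5 - 16)/(0 - 7) ≡ 26/30 mod 37. 30⁻¹ ≡ 21 (mod 37), so λ ≡ 28.
  x = λ² - 7 - 0 = 784 - 7 ≡ 0; y = λ·(7 - 0) - 16 ≡ 32. → (0, 32)
7P: (0, 32) + (0, 5): same x and y₁ ≡ -y₂, so the sum is 𝒪.
7P = 𝒪, so the order is 7.

7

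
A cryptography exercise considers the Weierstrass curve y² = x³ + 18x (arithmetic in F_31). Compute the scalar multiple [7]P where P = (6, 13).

Double-and-add on 7 = (111)₂. Start with P = (6, 13) for the leading 1-bit.
double: tangent at (6, 13): λ = (3·6² + 18)/(2·13) ≡ 2/26. 26⁻¹ ≡ 6 (mod 31), so λ ≡ 2·6 ≡ 12.
  x = λ² - 6 - 6 = 144 - 12 ≡ 8; y = λ·(6 - 8) - 13 ≡ 25. → (8, 25)
add P: (8, 25) + (6, 13). λ = (13 - 25)/(6 - 8) ≡ 19/29 mod 31. 29⁻¹ ≡ 15 (mod 31), so λ ≡ 6.
  x = λ² - 8 - 6 = 36 - 14 ≡ 22; y = λ·(8 - 22) - 25 ≡ 15. → (22, 15)
double: tangent at (22, 15): λ = (3·22² + 18)/(2·15) ≡ 13/30. 30⁻¹ ≡ 30 (mod 31), so λ ≡ 13·30 ≡ 18.
  x = λ² - 22 - 22 = 324 - 44 ≡ 1; y = λ·(22 - 1) - 15 ≡ 22. → (1, 22)
add P: (1, 22) + (6, 13). λ = (13 - 22)/(6 - 1) ≡ 22/5 mod 31. 5⁻¹ ≡ 25 (mod 31), so λ ≡ 23.
  x = λ² - 1 - 6 = 529 - 7 ≡ 26; y = λ·(1 - 26) - 22 ≡ 23. → (26, 23)

(26, 23)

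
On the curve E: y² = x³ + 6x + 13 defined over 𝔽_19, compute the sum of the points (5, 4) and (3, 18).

(5, 4) + (3, 18). λ = (18 - 4)/(3 - 5) ≡ 14/17 mod 19. 17⁻¹ ≡ 9 (mod 19) since 17·9 = 153 ≡ 1, so λ ≡ 12.
  x = λ² - 5 - 3 = 144 - 8 ≡ 3; y = λ·(5 - 3) - 4 ≡ 1. → (3, 1)

(3, 1)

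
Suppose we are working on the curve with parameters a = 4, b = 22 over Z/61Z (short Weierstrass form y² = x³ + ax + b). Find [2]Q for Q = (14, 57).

tangent at (14, 57): λ = (3·14² + 4)/(2·57) ≡ 43/53. 53⁻¹ ≡ 38 (mod 61) since 53·38 = 2014 ≡ 1, so λ ≡ 43·38 ≡ 48.
  x = λ² - 14 - 14 = 2304 - 28 ≡ 19; y = λ·(14 - 19) - 57 ≡ 8. → (19, 8)

(19, 8)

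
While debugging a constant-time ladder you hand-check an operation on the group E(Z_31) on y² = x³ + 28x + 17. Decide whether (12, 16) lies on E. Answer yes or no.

y² = 16² ≡ 8; x³ + 28x + 17 = 2081 ≡ 4 (mod 31). 8 ≠ 4.

no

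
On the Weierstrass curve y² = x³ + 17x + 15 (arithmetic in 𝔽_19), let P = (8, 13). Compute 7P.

(18, 4)

Repeated addition: build up to 7P.
2P: tangent at (8, 13): λ = (3·8² + 17)/(2·13) ≡ 0/7. 7⁻¹ ≡ 11 (mod 19) since 7·11 = 77 ≡ 1, so λ ≡ 0·11 ≡ 0.
  x = λ² - 8 - 8 = 0 - 16 ≡ 3; y = λ·(8 - 3) - 13 ≡ 6. → (3, 6)
3P: (3, 6) + (8, 13). λ = (13 - 6)/(8 - 3) ≡ 7/5 mod 19. 5⁻¹ ≡ 4 (mod 19) since 5·4 = 20 ≡ 1, so λ ≡ 9.
  x = λ² - 3 - 8 = 81 - 11 ≡ 13; y = λ·(3 - 13) - 6 ≡ 18. → (13, 18)
4P: (13, 18) + (8, 13). λ = (13 - 18)/(8 - 13) ≡ 14/14 mod 19. 14⁻¹ ≡ 15 (mod 19), so λ ≡ 1.
  x = λ² - 13 - 8 = 1 - 21 ≡ 18; y = λ·(13 - 18) - 18 ≡ 15. → (18, 15)
5P: (18, 15) + (8, 13). λ = (13 - 15)/(8 - 18) ≡ 17/9 mod 19. 9⁻¹ ≡ 17 (mod 19) since 9·17 = 153 ≡ 1, so λ ≡ 4.
  x = λ² - 18 - 8 = 16 - 26 ≡ 9; y = λ·(18 - 9) - 15 ≡ 2. → (9, 2)
6P: (9, 2) + (8, 13). λ = (13 - 2)/(8 - 9) ≡ 11/18 mod 19. 18⁻¹ ≡ 18 (mod 19), so λ ≡ 8.
  x = λ² - 9 - 8 = 64 - 17 ≡ 9; y = λ·(9 - 9) - 2 ≡ 17. → (9, 17)
7P: (9, 17) + (8, 13). λ = (13 - 17)/(8 - 9) ≡ 15/18 mod 19. 18⁻¹ ≡ 18 (mod 19), so λ ≡ 4.
  x = λ² - 9 - 8 = 16 - 17 ≡ 18; y = λ·(9 - 18) - 17 ≡ 4. → (18, 4)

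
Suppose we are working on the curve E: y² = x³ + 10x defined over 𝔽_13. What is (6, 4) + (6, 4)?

(0, 0)

tangent at (6, 4): λ = (3·6² + 10)/(2·4) ≡ 1/8. 8⁻¹ ≡ 5 (mod 13), so λ ≡ 1·5 ≡ 5.
  x = λ² - 6 - 6 = 25 - 12 ≡ 0; y = λ·(6 - 0) - 4 ≡ 0. → (0, 0)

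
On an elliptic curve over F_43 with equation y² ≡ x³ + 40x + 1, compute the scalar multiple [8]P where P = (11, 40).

Double-and-add on 8 = (1000)₂. Start with P = (11, 40) for the leading 1-bit.
double: tangent at (11, 40): λ = (3·11² + 40)/(2·40) ≡ 16/37. 37⁻¹ ≡ 7 (mod 43) since 37·7 = 259 ≡ 1, so λ ≡ 16·7 ≡ 26.
  x = λ² - 11 - 11 = 676 - 22 ≡ 9; y = λ·(11 - 9) - 40 ≡ 12. → (9, 12)
double: tangent at (9, 12): λ = (3·9² + 40)/(2·12) ≡ 25/24. 24⁻¹ ≡ 9 (mod 43) since 24·9 = 216 ≡ 1, so λ ≡ 25·9 ≡ 10.
  x = λ² - 9 - 9 = 100 - 18 ≡ 39; y = λ·(9 - 39) - 12 ≡ 32. → (39, 32)
double: tangent at (39, 32): λ = (3·39² + 40)/(2·32) ≡ 2/21. 21⁻¹ ≡ 41 (mod 43), so λ ≡ 2·41 ≡ 39.
  x = λ² - 39 - 39 = 1521 - 78 ≡ 24; y = λ·(39 - 24) - 32 ≡ 37. → (24, 37)

(24, 37)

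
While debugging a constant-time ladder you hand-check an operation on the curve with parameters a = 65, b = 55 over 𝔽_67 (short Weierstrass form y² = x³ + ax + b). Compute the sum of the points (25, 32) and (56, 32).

(25, 32) + (56, 32). λ = (32 - 32)/(56 - 25) ≡ 0/31 mod 67. 31⁻¹ ≡ 13 (mod 67), so λ ≡ 0.
  x = λ² - 25 - 56 = 0 - 81 ≡ 53; y = λ·(25 - 53) - 32 ≡ 35. → (53, 35)

(53, 35)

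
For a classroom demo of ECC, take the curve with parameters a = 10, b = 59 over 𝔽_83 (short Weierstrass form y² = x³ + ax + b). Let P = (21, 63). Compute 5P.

Repeated addition: build up to 5P.
2P: tangent at (21, 63): λ = (3·21² + 10)/(2·63) ≡ 5/43. 43⁻¹ ≡ 56 (mod 83), so λ ≡ 5·56 ≡ 31.
  x = λ² - 21 - 21 = 961 - 42 ≡ 6; y = λ·(21 - 6) - 63 ≡ 70. → (6, 70)
3P: (6, 70) + (21, 63). λ = (63 - 70)/(21 - 6) ≡ 76/15 mod 83. 15⁻¹ ≡ 72 (mod 83), so λ ≡ 77.
  x = λ² - 6 - 21 = 5929 - 27 ≡ 9; y = λ·(6 - 9) - 70 ≡ 31. → (9, 31)
4P: (9, 31) + (21, 63). λ = (63 - 31)/(21 - 9) ≡ 32/12 mod 83. 12⁻¹ ≡ 7 (mod 83), so λ ≡ 58.
  x = λ² - 9 - 21 = 3364 - 30 ≡ 14; y = λ·(9 - 14) - 31 ≡ 11. → (14, 11)
5P: (14, 11) + (21, 63). λ = (63 - 11)/(21 - 14) ≡ 52/7 mod 83. 7⁻¹ ≡ 12 (mod 83), so λ ≡ 43.
  x = λ² - 14 - 21 = 1849 - 35 ≡ 71; y = λ·(14 - 71) - 11 ≡ 28. → (71, 28)

(71, 28)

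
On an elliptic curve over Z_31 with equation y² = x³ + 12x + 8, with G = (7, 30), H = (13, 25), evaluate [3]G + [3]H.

First 3G:
Repeated addition: build up to 3G.
2G: tangent at (7, 30): λ = (3·7² + 12)/(2·30) ≡ 4/29. 29⁻¹ ≡ 15 (mod 31) since 29·15 = 435 ≡ 1, so λ ≡ 4·15 ≡ 29.
  x = λ² - 7 - 7 = 841 - 14 ≡ 21; y = λ·(7 - 21) - 30 ≡ 29. → (21, 29)
3G: (21, 29) + (7, 30). λ = (30 - 29)/(7 - 21) ≡ 1/17 mod 31. 17⁻¹ ≡ 11 (mod 31), so λ ≡ 11.
  x = λ² - 21 - 7 = 121 - 28 ≡ 0; y = λ·(21 - 0) - 29 ≡ 16. → (0, 16)
3G = (0, 16).
Next 3H:
Repeated addition: build up to 3H.
2H: tangent at (13, 25): λ = (3·13² + 12)/(2·25) ≡ 23/19. 19⁻¹ ≡ 18 (mod 31) since 19·18 = 342 ≡ 1, so λ ≡ 23·18 ≡ 11.
  x = λ² - 13 - 13 = 121 - 26 ≡ 2; y = λ·(13 - 2) - 25 ≡ 3. → (2, 3)
3H: (2, 3) + (13, 25). λ = (25 - 3)/(13 - 2) ≡ 22/11 mod 31. 11⁻¹ ≡ 17 (mod 31) since 11·17 = 187 ≡ 1, so λ ≡ 2.
  x = λ² - 2 - 13 = 4 - 15 ≡ 20; y = λ·(2 - 20) - 3 ≡ 23. → (20, 23)
3H = (20, 23).
Finally 3G + 3H:
(0, 16) + (20, 23). λ = (23 - 16)/(20 - 0) ≡ 7/20 mod 31. 20⁻¹ ≡ 14 (mod 31) since 20·14 = 280 ≡ 1, so λ ≡ 5.
  x = λ² - 0 - 20 = 25 - 20 ≡ 5; y = λ·(0 - 5) - 16 ≡ 21. → (5, 21)

(5, 21)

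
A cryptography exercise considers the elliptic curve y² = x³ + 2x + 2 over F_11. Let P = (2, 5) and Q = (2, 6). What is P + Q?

O

The two points share x = 2 and their y-coordinates satisfy 5 + 6 ≡ 0 (mod 11), so they are inverses. Their sum is ∞.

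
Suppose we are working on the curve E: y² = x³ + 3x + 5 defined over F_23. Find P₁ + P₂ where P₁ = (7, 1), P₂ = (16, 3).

(7, 1) + (16, 3). λ = (3 - 1)/(16 - 7) ≡ 2/9 mod 23. 9⁻¹ ≡ 18 (mod 23) since 9·18 = 162 ≡ 1, so λ ≡ 13.
  x = λ² - 7 - 16 = 169 - 23 ≡ 8; y = λ·(7 - 8) - 1 ≡ 9. → (8, 9)

(8, 9)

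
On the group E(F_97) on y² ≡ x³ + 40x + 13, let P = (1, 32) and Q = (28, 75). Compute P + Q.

(72, 13)

(1, 32) + (28, 75). λ = (75 - 32)/(28 - 1) ≡ 43/27 mod 97. 27⁻¹ ≡ 18 (mod 97), so λ ≡ 95.
  x = λ² - 1 - 28 = 9025 - 29 ≡ 72; y = λ·(1 - 72) - 32 ≡ 13. → (72, 13)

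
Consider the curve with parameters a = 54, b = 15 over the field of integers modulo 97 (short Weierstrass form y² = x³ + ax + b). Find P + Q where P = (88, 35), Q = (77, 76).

(88, 35) + (77, 76). λ = (76 - 35)/(77 - 88) ≡ 41/86 mod 97. 86⁻¹ ≡ 44 (mod 97), so λ ≡ 58.
  x = λ² - 88 - 77 = 3364 - 165 ≡ 95; y = λ·(88 - 95) - 35 ≡ 44. → (95, 44)

(95, 44)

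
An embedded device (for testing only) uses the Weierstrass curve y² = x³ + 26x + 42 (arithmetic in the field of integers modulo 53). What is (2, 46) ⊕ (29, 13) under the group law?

(32, 26)

(2, 46) + (29, 13). λ = (13 - 46)/(29 - 2) ≡ 20/27 mod 53. 27⁻¹ ≡ 2 (mod 53), so λ ≡ 40.
  x = λ² - 2 - 29 = 1600 - 31 ≡ 32; y = λ·(2 - 32) - 46 ≡ 26. → (32, 26)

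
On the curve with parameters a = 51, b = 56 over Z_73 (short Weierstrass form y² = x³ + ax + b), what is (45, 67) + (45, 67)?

(38, 46)

tangent at (45, 67): λ = (3·45² + 51)/(2·67) ≡ 67/61. 61⁻¹ ≡ 6 (mod 73) since 61·6 = 366 ≡ 1, so λ ≡ 67·6 ≡ 37.
  x = λ² - 45 - 45 = 1369 - 90 ≡ 38; y = λ·(45 - 38) - 67 ≡ 46. → (38, 46)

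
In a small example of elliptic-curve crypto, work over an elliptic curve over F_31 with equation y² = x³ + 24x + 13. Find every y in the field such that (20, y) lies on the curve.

none

x³ + 24x + 13 = 8493 ≡ 30 (mod 31).
30 is a non-residue mod 31; no y exists.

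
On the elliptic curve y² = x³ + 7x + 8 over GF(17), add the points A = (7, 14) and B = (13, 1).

(7, 14) + (13, 1). λ = (1 - 14)/(13 - 7) ≡ 4/6 mod 17. 6⁻¹ ≡ 3 (mod 17), so λ ≡ 12.
  x = λ² - 7 - 13 = 144 - 20 ≡ 5; y = λ·(7 - 5) - 14 ≡ 10. → (5, 10)

(5, 10)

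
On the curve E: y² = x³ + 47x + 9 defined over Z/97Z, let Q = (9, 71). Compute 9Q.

(75, 8)

Repeated addition: build up to 9Q.
2Q: tangent at (9, 71): λ = (3·9² + 47)/(2·71) ≡ 96/45. 45⁻¹ ≡ 69 (mod 97), so λ ≡ 96·69 ≡ 28.
  x = λ² - 9 - 9 = 784 - 18 ≡ 87; y = λ·(9 - 87) - 71 ≡ 73. → (87, 73)
3Q: (87, 73) + (9, 71). λ = (71 - 73)/(9 - 87) ≡ 95/19 mod 97. 19⁻¹ ≡ 46 (mod 97) since 19·46 = 874 ≡ 1, so λ ≡ 5.
  x = λ² - 87 - 9 = 25 - 96 ≡ 26; y = λ·(87 - 26) - 73 ≡ 38. → (26, 38)
4Q: (26, 38) + (9, 71). λ = (71 - 38)/(9 - 26) ≡ 33/80 mod 97. 80⁻¹ ≡ 57 (mod 97), so λ ≡ 38.
  x = λ² - 26 - 9 = 1444 - 35 ≡ 51; y = λ·(26 - 51) - 38 ≡ 79. → (51, 79)
5Q: (51, 79) + (9, 71). λ = (71 - 79)/(9 - 51) ≡ 89/55 mod 97. 55⁻¹ ≡ 30 (mod 97), so λ ≡ 51.
  x = λ² - 51 - 9 = 2601 - 60 ≡ 19; y = λ·(51 - 19) - 79 ≡ 1. → (19, 1)
6Q: (19, 1) + (9, 71). λ = (71 - 1)/(9 - 19) ≡ 70/87 mod 97. 87⁻¹ ≡ 29 (mod 97), so λ ≡ 90.
  x = λ² - 19 - 9 = 8100 - 28 ≡ 21; y = λ·(19 - 21) - 1 ≡ 13. → (21, 13)
7Q: (21, 13) + (9, 71). λ = (71 - 13)/(9 - 21) ≡ 58/85 mod 97. 85⁻¹ ≡ 8 (mod 97), so λ ≡ 76.
  x = λ² - 21 - 9 = 5776 - 30 ≡ 23; y = λ·(21 - 23) - 13 ≡ 29. → (23, 29)
8Q: (23, 29) + (9, 71). λ = (71 - 29)/(9 - 23) ≡ 42/83 mod 97. 83⁻¹ ≡ 90 (mod 97) since 83·90 = 7470 ≡ 1, so λ ≡ 94.
  x = λ² - 23 - 9 = 8836 - 32 ≡ 74; y = λ·(23 - 74) - 29 ≡ 27. → (74, 27)
9Q: (74, 27) + (9, 71). λ = (71 - 27)/(9 - 74) ≡ 44/32 mod 97. 32⁻¹ ≡ 94 (mod 97) since 32·94 = 3008 ≡ 1, so λ ≡ 62.
  x = λ² - 74 - 9 = 3844 - 83 ≡ 75; y = λ·(74 - 75) - 27 ≡ 8. → (75, 8)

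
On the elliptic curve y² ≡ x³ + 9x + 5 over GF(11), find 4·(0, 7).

(7, 2)

Write Q = (0, 7).
Double-and-add on 4 = (100)₂. Start with Q = (0, 7) for the leading 1-bit.
double: tangent at (0, 7): λ = (3·0² + 9)/(2·7) ≡ 9/3. 3⁻¹ ≡ 4 (mod 11), so λ ≡ 9·4 ≡ 3.
  x = λ² - 0 - 0 = 9 - 0 ≡ 9; y = λ·(0 - 9) - 7 ≡ 10. → (9, 10)
double: tangent at (9, 10): λ = (3·9² + 9)/(2·10) ≡ 10/9. 9⁻¹ ≡ 5 (mod 11), so λ ≡ 10·5 ≡ 6.
  x = λ² - 9 - 9 = 36 - 18 ≡ 7; y = λ·(9 - 7) - 10 ≡ 2. → (7, 2)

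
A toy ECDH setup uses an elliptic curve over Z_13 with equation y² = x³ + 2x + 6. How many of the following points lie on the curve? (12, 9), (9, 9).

1

(12, 9): 9² ≡ 3, rhs ≡ 3 → on.
(9, 9): 9² ≡ 3, rhs ≡ 12 → off.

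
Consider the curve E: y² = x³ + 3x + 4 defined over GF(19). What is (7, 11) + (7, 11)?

tangent at (7, 11): λ = (3·7² + 3)/(2·11) ≡ 17/3. 3⁻¹ ≡ 13 (mod 19), so λ ≡ 17·13 ≡ 12.
  x = λ² - 7 - 7 = 144 - 14 ≡ 16; y = λ·(7 - 16) - 11 ≡ 14. → (16, 14)

(16, 14)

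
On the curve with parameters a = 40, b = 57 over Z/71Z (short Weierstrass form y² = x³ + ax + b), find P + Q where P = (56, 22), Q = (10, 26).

(56, 22) + (10, 26). λ = (26 - 22)/(10 - 56) ≡ 4/25 mod 71. 25⁻¹ ≡ 54 (mod 71), so λ ≡ 3.
  x = λ² - 56 - 10 = 9 - 66 ≡ 14; y = λ·(56 - 14) - 22 ≡ 33. → (14, 33)

(14, 33)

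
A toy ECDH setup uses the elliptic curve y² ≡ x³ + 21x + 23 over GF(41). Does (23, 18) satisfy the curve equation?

y² = 18² ≡ 37; x³ + 21x + 23 = 12673 ≡ 4 (mod 41). 37 ≠ 4.

no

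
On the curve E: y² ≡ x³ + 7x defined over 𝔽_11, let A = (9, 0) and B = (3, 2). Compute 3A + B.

(4, 2)

First 3A:
Repeated addition: build up to 3A.
2A: (9, 0) + (9, 0): same x and y₁ ≡ -y₂, so the sum is O.
3A: O + (9, 0) = (9, 0) (identity).
3A = (9, 0).
Finally 3A + B:
(9, 0) + (3, 2). λ = (2 - 0)/(3 - 9) ≡ 2/5 mod 11. 5⁻¹ ≡ 9 (mod 11), so λ ≡ 7.
  x = λ² - 9 - 3 = 49 - 12 ≡ 4; y = λ·(9 - 4) - 0 ≡ 2. → (4, 2)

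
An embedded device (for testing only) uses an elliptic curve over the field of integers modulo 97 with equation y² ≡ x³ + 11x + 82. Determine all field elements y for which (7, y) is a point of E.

x³ + 11x + 82 = 502 ≡ 17 (mod 97).
17 is a non-residue mod 97; no y exists.

none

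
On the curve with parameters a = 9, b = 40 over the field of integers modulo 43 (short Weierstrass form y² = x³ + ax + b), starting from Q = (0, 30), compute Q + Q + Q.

(36, 8)

Repeated addition: build up to 3Q.
2Q: tangent at (0, 30): λ = (3·0² + 9)/(2·30) ≡ 9/17. 17⁻¹ ≡ 38 (mod 43), so λ ≡ 9·38 ≡ 41.
  x = λ² - 0 - 0 = 1681 - 0 ≡ 4; y = λ·(0 - 4) - 30 ≡ 21. → (4, 21)
3Q: (4, 21) + (0, 30). λ = (30 - 21)/(0 - 4) ≡ 9/39 mod 43. 39⁻¹ ≡ 32 (mod 43) since 39·32 = 1248 ≡ 1, so λ ≡ 30.
  x = λ² - 4 - 0 = 900 - 4 ≡ 36; y = λ·(4 - 36) - 21 ≡ 8. → (36, 8)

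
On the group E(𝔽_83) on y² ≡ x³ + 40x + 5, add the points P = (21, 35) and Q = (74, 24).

(21, 35) + (74, 24). λ = (24 - 35)/(74 - 21) ≡ 72/53 mod 83. 53⁻¹ ≡ 47 (mod 83) since 53·47 = 2491 ≡ 1, so λ ≡ 64.
  x = λ² - 21 - 74 = 4096 - 95 ≡ 17; y = λ·(21 - 17) - 35 ≡ 55. → (17, 55)

(17, 55)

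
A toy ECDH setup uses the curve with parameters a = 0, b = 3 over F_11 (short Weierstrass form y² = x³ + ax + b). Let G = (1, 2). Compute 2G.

(2, 0)

tangent at (1, 2): λ = (3·1² + 0)/(2·2) ≡ 3/4. 4⁻¹ ≡ 3 (mod 11) since 4·3 = 12 ≡ 1, so λ ≡ 3·3 ≡ 9.
  x = λ² - 1 - 1 = 81 - 2 ≡ 2; y = λ·(1 - 2) - 2 ≡ 0. → (2, 0)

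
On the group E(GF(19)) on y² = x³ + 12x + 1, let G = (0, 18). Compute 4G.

(11, 1)

Repeated addition: build up to 4G.
2G: tangent at (0, 18): λ = (3·0² + 12)/(2·18) ≡ 12/17. 17⁻¹ ≡ 9 (mod 19), so λ ≡ 12·9 ≡ 13.
  x = λ² - 0 - 0 = 169 - 0 ≡ 17; y = λ·(0 - 17) - 18 ≡ 8. → (17, 8)
3G: (17, 8) + (0, 18). λ = (18 - 8)/(0 - 17) ≡ 10/2 mod 19. 2⁻¹ ≡ 10 (mod 19), so λ ≡ 5.
  x = λ² - 17 - 0 = 25 - 17 ≡ 8; y = λ·(17 - 8) - 8 ≡ 18. → (8, 18)
4G: (8, 18) + (0, 18). λ = (18 - 18)/(0 - 8) ≡ 0/11 mod 19. 11⁻¹ ≡ 7 (mod 19), so λ ≡ 0.
  x = λ² - 8 - 0 = 0 - 8 ≡ 11; y = λ·(8 - 11) - 18 ≡ 1. → (11, 1)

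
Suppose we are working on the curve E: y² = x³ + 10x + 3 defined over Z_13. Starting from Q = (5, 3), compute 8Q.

(7, 0)

Double-and-add on 8 = (1000)₂. Start with Q = (5, 3) for the leading 1-bit.
double: tangent at (5, 3): λ = (3·5² + 10)/(2·3) ≡ 7/6. 6⁻¹ ≡ 11 (mod 13), so λ ≡ 7·11 ≡ 12.
  x = λ² - 5 - 5 = 144 - 10 ≡ 4; y = λ·(5 - 4) - 3 ≡ 9. → (4, 9)
double: tangent at (4, 9): λ = (3·4² + 10)/(2·9) ≡ 6/5. 5⁻¹ ≡ 8 (mod 13), so λ ≡ 6·8 ≡ 9.
  x = λ² - 4 - 4 = 81 - 8 ≡ 8; y = λ·(4 - 8) - 9 ≡ 7. → (8, 7)
double: tangent at (8, 7): λ = (3·8² + 10)/(2·7) ≡ 7/1. 1⁻¹ ≡ 1 (mod 13) since 1·1 = 1 ≡ 1, so λ ≡ 7·1 ≡ 7.
  x = λ² - 8 - 8 = 49 - 16 ≡ 7; y = λ·(8 - 7) - 7 ≡ 0. → (7, 0)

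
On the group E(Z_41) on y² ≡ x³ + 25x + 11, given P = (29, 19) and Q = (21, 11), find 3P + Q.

(31, 14)

First 3P:
Repeated addition: build up to 3P.
2P: tangent at (29, 19): λ = (3·29² + 25)/(2·19) ≡ 6/38. 38⁻¹ ≡ 27 (mod 41) since 38·27 = 1026 ≡ 1, so λ ≡ 6·27 ≡ 39.
  x = λ² - 29 - 29 = 1521 - 58 ≡ 28; y = λ·(29 - 28) - 19 ≡ 20. → (28, 20)
3P: (28, 20) + (29, 19). λ = (19 - 20)/(29 - 28) ≡ 40/1 mod 41. 1⁻¹ ≡ 1 (mod 41) since 1·1 = 1 ≡ 1, so λ ≡ 40.
  x = λ² - 28 - 29 = 1600 - 57 ≡ 26; y = λ·(28 - 26) - 20 ≡ 19. → (26, 19)
3P = (26, 19).
Finally 3P + Q:
(26, 19) + (21, 11). λ = (11 - 19)/(21 - 26) ≡ 33/36 mod 41. 36⁻¹ ≡ 8 (mod 41), so λ ≡ 18.
  x = λ² - 26 - 21 = 324 - 47 ≡ 31; y = λ·(26 - 31) - 19 ≡ 14. → (31, 14)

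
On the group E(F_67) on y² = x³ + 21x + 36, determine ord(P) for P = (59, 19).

2P: tangent at (59, 19): λ = (3·59² + 21)/(2·19) ≡ 12/38. 38⁻¹ ≡ 30 (mod 67) since 38·30 = 1140 ≡ 1, so λ ≡ 12·30 ≡ 25.
  x = λ² - 59 - 59 = 625 - 118 ≡ 38; y = λ·(59 - 38) - 19 ≡ 37. → (38, 37)
3P: (38, 37) + (59, 19). λ = (19 - 37)/(59 - 38) ≡ 49/21 mod 67. 21⁻¹ ≡ 16 (mod 67), so λ ≡ 47.
  x = λ² - 38 - 59 = 2209 - 97 ≡ 35; y = λ·(38 - 35) - 37 ≡ 37. → (35, 37)
4P: (35, 37) + (59, 19). λ = (19 - 37)/(59 - 35) ≡ 49/24 mod 67. 24⁻¹ ≡ 14 (mod 67) since 24·14 = 336 ≡ 1, so λ ≡ 16.
  x = λ² - 35 - 59 = 256 - 94 ≡ 28; y = λ·(35 - 28) - 37 ≡ 8. → (28, 8)
5P: (28, 8) + (59, 19). λ = (19 - 8)/(59 - 28) ≡ 11/31 mod 67. 31⁻¹ ≡ 13 (mod 67) since 31·13 = 403 ≡ 1, so λ ≡ 9.
  x = λ² - 28 - 59 = 81 - 87 ≡ 61; y = λ·(28 - 61) - 8 ≡ 30. → (61, 30)
6P: (61, 30) + (59, 19). λ = (19 - 30)/(59 - 61) ≡ 56/65 mod 67. 65⁻¹ ≡ 33 (mod 67), so λ ≡ 39.
  x = λ² - 61 - 59 = 1521 - 120 ≡ 61; y = λ·(61 - 61) - 30 ≡ 37. → (61, 37)
7P: (61, 37) + (59, 19). λ = (19 - 37)/(59 - 61) ≡ 49/65 mod 67. 65⁻¹ ≡ 33 (mod 67), so λ ≡ 9.
  x = λ² - 61 - 59 = 81 - 120 ≡ 28; y = λ·(61 - 28) - 37 ≡ 59. → (28, 59)
8P: (28, 59) + (59, 19). λ = (19 - 59)/(59 - 28) ≡ 27/31 mod 67. 31⁻¹ ≡ 13 (mod 67) since 31·13 = 403 ≡ 1, so λ ≡ 16.
  x = λ² - 28 - 59 = 256 - 87 ≡ 35; y = λ·(28 - 35) - 59 ≡ 30. → (35, 30)
9P: (35, 30) + (59, 19). λ = (19 - 30)/(59 - 35) ≡ 56/24 mod 67. 24⁻¹ ≡ 14 (mod 67), so λ ≡ 47.
  x = λ² - 35 - 59 = 2209 - 94 ≡ 38; y = λ·(35 - 38) - 30 ≡ 30. → (38, 30)
10P: (38, 30) + (59, 19). λ = (19 - 30)/(59 - 38) ≡ 56/21 mod 67. 21⁻¹ ≡ 16 (mod 67) since 21·16 = 336 ≡ 1, so λ ≡ 25.
  x = λ² - 38 - 59 = 625 - 97 ≡ 59; y = λ·(38 - 59) - 30 ≡ 48. → (59, 48)
11P: (59, 48) + (59, 19): same x and y₁ ≡ -y₂, so the sum is ∞.
11P = ∞, so the order is 11.

11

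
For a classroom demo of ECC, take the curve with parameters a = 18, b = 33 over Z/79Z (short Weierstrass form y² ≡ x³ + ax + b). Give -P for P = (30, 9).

-(30, 9) = (30, -9 mod 79) = (30, 70).

(30, 70)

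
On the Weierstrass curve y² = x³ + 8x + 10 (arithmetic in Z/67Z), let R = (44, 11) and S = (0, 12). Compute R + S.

(44, 11) + (0, 12). λ = (12 - 11)/(0 - 44) ≡ 1/23 mod 67. 23⁻¹ ≡ 35 (mod 67), so λ ≡ 35.
  x = λ² - 44 - 0 = 1225 - 44 ≡ 42; y = λ·(44 - 42) - 11 ≡ 59. → (42, 59)

(42, 59)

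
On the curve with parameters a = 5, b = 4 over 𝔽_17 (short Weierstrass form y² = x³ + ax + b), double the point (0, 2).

tangent at (0, 2): λ = (3·0² + 5)/(2·2) ≡ 5/4. 4⁻¹ ≡ 13 (mod 17), so λ ≡ 5·13 ≡ 14.
  x = λ² - 0 - 0 = 196 - 0 ≡ 9; y = λ·(0 - 9) - 2 ≡ 8. → (9, 8)

(9, 8)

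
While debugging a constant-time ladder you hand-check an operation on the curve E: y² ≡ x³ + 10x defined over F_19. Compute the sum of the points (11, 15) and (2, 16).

(10, 6)

(11, 15) + (2, 16). λ = (16 - 15)/(2 - 11) ≡ 1/10 mod 19. 10⁻¹ ≡ 2 (mod 19) since 10·2 = 20 ≡ 1, so λ ≡ 2.
  x = λ² - 11 - 2 = 4 - 13 ≡ 10; y = λ·(11 - 10) - 15 ≡ 6. → (10, 6)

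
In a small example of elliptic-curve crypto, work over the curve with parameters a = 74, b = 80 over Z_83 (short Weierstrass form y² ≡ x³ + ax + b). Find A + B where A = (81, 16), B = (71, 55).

(40, 15)

(81, 16) + (71, 55). λ = (55 - 16)/(71 - 81) ≡ 39/73 mod 83. 73⁻¹ ≡ 58 (mod 83) since 73·58 = 4234 ≡ 1, so λ ≡ 21.
  x = λ² - 81 - 71 = 441 - 152 ≡ 40; y = λ·(81 - 40) - 16 ≡ 15. → (40, 15)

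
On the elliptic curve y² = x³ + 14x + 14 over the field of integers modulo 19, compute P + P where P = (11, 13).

(3, 8)

tangent at (11, 13): λ = (3·11² + 14)/(2·13) ≡ 16/7. 7⁻¹ ≡ 11 (mod 19) since 7·11 = 77 ≡ 1, so λ ≡ 16·11 ≡ 5.
  x = λ² - 11 - 11 = 25 - 22 ≡ 3; y = λ·(11 - 3) - 13 ≡ 8. → (3, 8)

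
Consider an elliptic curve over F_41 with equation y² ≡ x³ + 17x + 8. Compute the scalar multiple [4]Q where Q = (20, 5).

Double-and-add on 4 = (100)₂. Start with Q = (20, 5) for the leading 1-bit.
double: tangent at (20, 5): λ = (3·20² + 17)/(2·5) ≡ 28/10. 10⁻¹ ≡ 37 (mod 41), so λ ≡ 28·37 ≡ 11.
  x = λ² - 20 - 20 = 121 - 40 ≡ 40; y = λ·(20 - 40) - 5 ≡ 21. → (40, 21)
double: tangent at (40, 21): λ = (3·40² + 17)/(2·21) ≡ 20/1. 1⁻¹ ≡ 1 (mod 41), so λ ≡ 20·1 ≡ 20.
  x = λ² - 40 - 40 = 400 - 80 ≡ 33; y = λ·(40 - 33) - 21 ≡ 37. → (33, 37)

(33, 37)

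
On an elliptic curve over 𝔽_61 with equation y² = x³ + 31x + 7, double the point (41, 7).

tangent at (41, 7): λ = (3·41² + 31)/(2·7) ≡ 11/14. 14⁻¹ ≡ 48 (mod 61), so λ ≡ 11·48 ≡ 40.
  x = λ² - 41 - 41 = 1600 - 82 ≡ 54; y = λ·(41 - 54) - 7 ≡ 22. → (54, 22)

(54, 22)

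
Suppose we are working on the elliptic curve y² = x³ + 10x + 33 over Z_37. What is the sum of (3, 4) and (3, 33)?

The two points share x = 3 and their y-coordinates satisfy 4 + 33 ≡ 0 (mod 37), so they are inverses. Their sum is O.

O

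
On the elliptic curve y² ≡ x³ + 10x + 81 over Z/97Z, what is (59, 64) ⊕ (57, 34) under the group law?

(12, 59)

(59, 64) + (57, 34). λ = (34 - 64)/(57 - 59) ≡ 67/95 mod 97. 95⁻¹ ≡ 48 (mod 97), so λ ≡ 15.
  x = λ² - 59 - 57 = 225 - 116 ≡ 12; y = λ·(59 - 12) - 64 ≡ 59. → (12, 59)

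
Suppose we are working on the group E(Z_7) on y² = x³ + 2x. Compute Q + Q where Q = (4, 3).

(0, 0)

tangent at (4, 3): λ = (3·4² + 2)/(2·3) ≡ 1/6. 6⁻¹ ≡ 6 (mod 7), so λ ≡ 1·6 ≡ 6.
  x = λ² - 4 - 4 = 36 - 8 ≡ 0; y = λ·(4 - 0) - 3 ≡ 0. → (0, 0)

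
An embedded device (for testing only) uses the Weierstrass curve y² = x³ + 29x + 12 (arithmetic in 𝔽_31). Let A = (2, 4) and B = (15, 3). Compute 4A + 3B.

First 4A:
Double-and-add on 4 = (100)₂. Start with A = (2, 4) for the leading 1-bit.
double: tangent at (2, 4): λ = (3·2² + 29)/(2·4) ≡ 10/8. 8⁻¹ ≡ 4 (mod 31), so λ ≡ 10·4 ≡ 9.
  x = λ² - 2 - 2 = 81 - 4 ≡ 15; y = λ·(2 - 15) - 4 ≡ 3. → (15, 3)
double: tangent at (15, 3): λ = (3·15² + 29)/(2·3) ≡ 22/6. 6⁻¹ ≡ 26 (mod 31) since 6·26 = 156 ≡ 1, so λ ≡ 22·26 ≡ 14.
  x = λ² - 15 - 15 = 196 - 30 ≡ 11; y = λ·(15 - 11) - 3 ≡ 22. → (11, 22)
4A = (11, 22).
Next 3B:
Repeated addition: build up to 3B.
2B: tangent at (15, 3): λ = (3·15² + 29)/(2·3) ≡ 22/6. 6⁻¹ ≡ 26 (mod 31) since 6·26 = 156 ≡ 1, so λ ≡ 22·26 ≡ 14.
  x = λ² - 15 - 15 = 196 - 30 ≡ 11; y = λ·(15 - 11) - 3 ≡ 22. → (11, 22)
3B: (11, 22) + (15, 3). λ = (3 - 22)/(15 - 11) ≡ 12/4 mod 31. 4⁻¹ ≡ 8 (mod 31), so λ ≡ 3.
  x = λ² - 11 - 15 = 9 - 26 ≡ 14; y = λ·(11 - 14) - 22 ≡ 0. → (14, 0)
3B = (14, 0).
Finally 4A + 3B:
(11, 22) + (14, 0). λ = (0 - 22)/(14 - 11) ≡ 9/3 mod 31. 3⁻¹ ≡ 21 (mod 31), so λ ≡ 3.
  x = λ² - 11 - 14 = 9 - 25 ≡ 15; y = λ·(11 - 15) - 22 ≡ 28. → (15, 28)

(15, 28)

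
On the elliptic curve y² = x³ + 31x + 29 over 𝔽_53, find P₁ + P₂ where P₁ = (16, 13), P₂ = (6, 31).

(30, 44)

(16, 13) + (6, 31). λ = (31 - 13)/(6 - 16) ≡ 18/43 mod 53. 43⁻¹ ≡ 37 (mod 53), so λ ≡ 30.
  x = λ² - 16 - 6 = 900 - 22 ≡ 30; y = λ·(16 - 30) - 13 ≡ 44. → (30, 44)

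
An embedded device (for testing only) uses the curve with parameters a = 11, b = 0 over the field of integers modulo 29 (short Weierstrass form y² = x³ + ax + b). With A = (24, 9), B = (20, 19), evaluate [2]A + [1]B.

First 2A:
Repeated addition: build up to 2A.
2A: tangent at (24, 9): λ = (3·24² + 11)/(2·9) ≡ 28/18. 18⁻¹ ≡ 21 (mod 29), so λ ≡ 28·21 ≡ 8.
  x = λ² - 24 - 24 = 64 - 48 ≡ 16; y = λ·(24 - 16) - 9 ≡ 26. → (16, 26)
2A = (16, 26).
Finally 2A + B:
(16, 26) + (20, 19). λ = (19 - 26)/(20 - 16) ≡ 22/4 mod 29. 4⁻¹ ≡ 22 (mod 29), so λ ≡ 20.
  x = λ² - 16 - 20 = 400 - 36 ≡ 16; y = λ·(16 - 16) - 26 ≡ 3. → (16, 3)

(16, 3)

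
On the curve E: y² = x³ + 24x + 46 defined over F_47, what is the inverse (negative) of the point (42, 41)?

-(42, 41) = (42, -41 mod 47) = (42, 6).

(42, 6)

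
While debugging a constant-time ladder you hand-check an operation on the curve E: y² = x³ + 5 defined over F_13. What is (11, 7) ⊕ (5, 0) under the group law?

(11, 7) + (5, 0). λ = (0 - 7)/(5 - 11) ≡ 6/7 mod 13. 7⁻¹ ≡ 2 (mod 13), so λ ≡ 12.
  x = λ² - 11 - 5 = 144 - 16 ≡ 11; y = λ·(11 - 11) - 7 ≡ 6. → (11, 6)

(11, 6)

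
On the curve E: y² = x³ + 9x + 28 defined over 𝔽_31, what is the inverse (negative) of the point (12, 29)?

-(12, 29) = (12, -29 mod 31) = (12, 2).

(12, 2)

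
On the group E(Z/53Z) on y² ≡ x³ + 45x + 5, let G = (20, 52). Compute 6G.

Repeated addition: build up to 6G.
2G: tangent at (20, 52): λ = (3·20² + 45)/(2·52) ≡ 26/51. 51⁻¹ ≡ 26 (mod 53), so λ ≡ 26·26 ≡ 40.
  x = λ² - 20 - 20 = 1600 - 40 ≡ 23; y = λ·(20 - 23) - 52 ≡ 40. → (23, 40)
3G: (23, 40) + (20, 52). λ = (52 - 40)/(20 - 23) ≡ 12/50 mod 53. 50⁻¹ ≡ 35 (mod 53), so λ ≡ 49.
  x = λ² - 23 - 20 = 2401 - 43 ≡ 26; y = λ·(23 - 26) - 40 ≡ 25. → (26, 25)
4G: (26, 25) + (20, 52). λ = (52 - 25)/(20 - 26) ≡ 27/47 mod 53. 47⁻¹ ≡ 44 (mod 53), so λ ≡ 22.
  x = λ² - 26 - 20 = 484 - 46 ≡ 14; y = λ·(26 - 14) - 25 ≡ 27. → (14, 27)
5G: (14, 27) + (20, 52). λ = (52 - 27)/(20 - 14) ≡ 25/6 mod 53. 6⁻¹ ≡ 9 (mod 53) since 6·9 = 54 ≡ 1, so λ ≡ 13.
  x = λ² - 14 - 20 = 169 - 34 ≡ 29; y = λ·(14 - 29) - 27 ≡ 43. → (29, 43)
6G: (29, 43) + (20, 52). λ = (52 - 43)/(20 - 29) ≡ 9/44 mod 53. 44⁻¹ ≡ 47 (mod 53) since 44·47 = 2068 ≡ 1, so λ ≡ 52.
  x = λ² - 29 - 20 = 2704 - 49 ≡ 5; y = λ·(29 - 5) - 43 ≡ 39. → (5, 39)

(5, 39)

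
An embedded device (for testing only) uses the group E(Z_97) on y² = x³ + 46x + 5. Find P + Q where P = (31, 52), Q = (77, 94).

(31, 52) + (77, 94). λ = (94 - 52)/(77 - 31) ≡ 42/46 mod 97. 46⁻¹ ≡ 19 (mod 97) since 46·19 = 874 ≡ 1, so λ ≡ 22.
  x = λ² - 31 - 77 = 484 - 108 ≡ 85; y = λ·(31 - 85) - 52 ≡ 21. → (85, 21)

(85, 21)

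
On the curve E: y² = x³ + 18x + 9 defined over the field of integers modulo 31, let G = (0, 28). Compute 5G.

(9, 1)

Repeated addition: build up to 5G.
2G: tangent at (0, 28): λ = (3·0² + 18)/(2·28) ≡ 18/25. 25⁻¹ ≡ 5 (mod 31), so λ ≡ 18·5 ≡ 28.
  x = λ² - 0 - 0 = 784 - 0 ≡ 9; y = λ·(0 - 9) - 28 ≡ 30. → (9, 30)
3G: (9, 30) + (0, 28). λ = (28 - 30)/(0 - 9) ≡ 29/22 mod 31. 22⁻¹ ≡ 24 (mod 31) since 22·24 = 528 ≡ 1, so λ ≡ 14.
  x = λ² - 9 - 0 = 196 - 9 ≡ 1; y = λ·(9 - 1) - 30 ≡ 20. → (1, 20)
4G: (1, 20) + (0, 28). λ = (28 - 20)/(0 - 1) ≡ 8/30 mod 31. 30⁻¹ ≡ 30 (mod 31), so λ ≡ 23.
  x = λ² - 1 - 0 = 529 - 1 ≡ 1; y = λ·(1 - 1) - 20 ≡ 11. → (1, 11)
5G: (1, 11) + (0, 28). λ = (28 - 11)/(0 - 1) ≡ 17/30 mod 31. 30⁻¹ ≡ 30 (mod 31), so λ ≡ 14.
  x = λ² - 1 - 0 = 196 - 1 ≡ 9; y = λ·(1 - 9) - 11 ≡ 1. → (9, 1)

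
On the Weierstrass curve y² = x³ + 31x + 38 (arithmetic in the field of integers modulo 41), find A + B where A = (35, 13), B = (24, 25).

(35, 13) + (24, 25). λ = (25 - 13)/(24 - 35) ≡ 12/30 mod 41. 30⁻¹ ≡ 26 (mod 41), so λ ≡ 25.
  x = λ² - 35 - 24 = 625 - 59 ≡ 33; y = λ·(35 - 33) - 13 ≡ 37. → (33, 37)

(33, 37)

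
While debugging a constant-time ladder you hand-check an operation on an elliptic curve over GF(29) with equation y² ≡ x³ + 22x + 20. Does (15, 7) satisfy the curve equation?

no

y² = 7² ≡ 20; x³ + 22x + 20 = 3725 ≡ 13 (mod 29). 20 ≠ 13.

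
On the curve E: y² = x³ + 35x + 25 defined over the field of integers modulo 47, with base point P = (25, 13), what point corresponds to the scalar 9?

Repeated addition: build up to 9P.
2P: tangent at (25, 13): λ = (3·25² + 35)/(2·13) ≡ 30/26. 26⁻¹ ≡ 38 (mod 47), so λ ≡ 30·38 ≡ 12.
  x = λ² - 25 - 25 = 144 - 50 ≡ 0; y = λ·(25 - 0) - 13 ≡ 5. → (0, 5)
3P: (0, 5) + (25, 13). λ = (13 - 5)/(25 - 0) ≡ 8/25 mod 47. 25⁻¹ ≡ 32 (mod 47), so λ ≡ 21.
  x = λ² - 0 - 25 = 441 - 25 ≡ 40; y = λ·(0 - 40) - 5 ≡ 1. → (40, 1)
4P: (40, 1) + (25, 13). λ = (13 - 1)/(25 - 40) ≡ 12/32 mod 47. 32⁻¹ ≡ 25 (mod 47) since 32·25 = 800 ≡ 1, so λ ≡ 18.
  x = λ² - 40 - 25 = 324 - 65 ≡ 24; y = λ·(40 - 24) - 1 ≡ 5. → (24, 5)
5P: (24, 5) + (25, 13). λ = (13 - 5)/(25 - 24) ≡ 8/1 mod 47. 1⁻¹ ≡ 1 (mod 47) since 1·1 = 1 ≡ 1, so λ ≡ 8.
  x = λ² - 24 - 25 = 64 - 49 ≡ 15; y = λ·(24 - 15) - 5 ≡ 20. → (15, 20)
6P: (15, 20) + (25, 13). λ = (13 - 20)/(25 - 15) ≡ 40/10 mod 47. 10⁻¹ ≡ 33 (mod 47) since 10·33 = 330 ≡ 1, so λ ≡ 4.
  x = λ² - 15 - 25 = 16 - 40 ≡ 23; y = λ·(15 - 23) - 20 ≡ 42. → (23, 42)
7P: (23, 42) + (25, 13). λ = (13 - 42)/(25 - 23) ≡ 18/2 mod 47. 2⁻¹ ≡ 24 (mod 47) since 2·24 = 48 ≡ 1, so λ ≡ 9.
  x = λ² - 23 - 25 = 81 - 48 ≡ 33; y = λ·(23 - 33) - 42 ≡ 9. → (33, 9)
8P: (33, 9) + (25, 13). λ = (13 - 9)/(25 - 33) ≡ 4/39 mod 47. 39⁻¹ ≡ 41 (mod 47), so λ ≡ 23.
  x = λ² - 33 - 25 = 529 - 58 ≡ 1; y = λ·(33 - 1) - 9 ≡ 22. → (1, 22)
9P: (1, 22) + (25, 13). λ = (13 - 22)/(25 - 1) ≡ 38/24 mod 47. 24⁻¹ ≡ 2 (mod 47) since 24·2 = 48 ≡ 1, so λ ≡ 29.
  x = λ² - 1 - 25 = 841 - 26 ≡ 16; y = λ·(1 - 16) - 22 ≡ 13. → (16, 13)

(16, 13)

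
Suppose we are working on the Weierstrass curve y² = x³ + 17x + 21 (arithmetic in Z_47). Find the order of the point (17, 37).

2P: tangent at (17, 37): λ = (3·17² + 17)/(2·37) ≡ 38/27. 27⁻¹ ≡ 7 (mod 47) since 27·7 = 189 ≡ 1, so λ ≡ 38·7 ≡ 31.
  x = λ² - 17 - 17 = 961 - 34 ≡ 34; y = λ·(17 - 34) - 37 ≡ 0. → (34, 0)
3P: (34, 0) + (17, 37). λ = (37 - 0)/(17 - 34) ≡ 37/30 mod 47. 30⁻¹ ≡ 11 (mod 47) since 30·11 = 330 ≡ 1, so λ ≡ 31.
  x = λ² - 34 - 17 = 961 - 51 ≡ 17; y = λ·(34 - 17) - 0 ≡ 10. → (17, 10)
4P: (17, 10) + (17, 37): same x and y₁ ≡ -y₂, so the sum is ∞.
4P = ∞, so the order is 4.

4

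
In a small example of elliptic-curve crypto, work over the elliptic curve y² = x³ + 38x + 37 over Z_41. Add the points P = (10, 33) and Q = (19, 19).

(21, 16)

(10, 33) + (19, 19). λ = (19 - 33)/(19 - 10) ≡ 27/9 mod 41. 9⁻¹ ≡ 32 (mod 41), so λ ≡ 3.
  x = λ² - 10 - 19 = 9 - 29 ≡ 21; y = λ·(10 - 21) - 33 ≡ 16. → (21, 16)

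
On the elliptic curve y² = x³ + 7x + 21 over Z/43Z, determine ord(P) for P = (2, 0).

2

2P: (2, 0) + (2, 0): same x and y₁ ≡ -y₂, so the sum is 𝒪.
2P = 𝒪, so the order is 2.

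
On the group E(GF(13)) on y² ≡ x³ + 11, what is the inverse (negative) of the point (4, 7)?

(4, 6)

-(4, 7) = (4, -7 mod 13) = (4, 6).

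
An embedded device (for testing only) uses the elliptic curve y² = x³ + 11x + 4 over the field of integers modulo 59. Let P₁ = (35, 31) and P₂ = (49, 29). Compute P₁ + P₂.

(35, 31) + (49, 29). λ = (29 - 31)/(49 - 35) ≡ 57/14 mod 59. 14⁻¹ ≡ 38 (mod 59) since 14·38 = 532 ≡ 1, so λ ≡ 42.
  x = λ² - 35 - 49 = 1764 - 84 ≡ 28; y = λ·(35 - 28) - 31 ≡ 27. → (28, 27)

(28, 27)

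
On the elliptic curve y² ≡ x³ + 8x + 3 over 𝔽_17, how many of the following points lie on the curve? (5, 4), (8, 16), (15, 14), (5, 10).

(5, 4): 4² ≡ 16, rhs ≡ 15 → off.
(8, 16): 16² ≡ 1, rhs ≡ 1 → on.
(15, 14): 14² ≡ 9, rhs ≡ 13 → off.
(5, 10): 10² ≡ 15, rhs ≡ 15 → on.

2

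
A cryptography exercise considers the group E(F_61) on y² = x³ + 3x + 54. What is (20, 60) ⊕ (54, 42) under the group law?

(20, 60) + (54, 42). λ = (42 - 60)/(54 - 20) ≡ 43/34 mod 61. 34⁻¹ ≡ 9 (mod 61) since 34·9 = 306 ≡ 1, so λ ≡ 21.
  x = λ² - 20 - 54 = 441 - 74 ≡ 1; y = λ·(20 - 1) - 60 ≡ 34. → (1, 34)

(1, 34)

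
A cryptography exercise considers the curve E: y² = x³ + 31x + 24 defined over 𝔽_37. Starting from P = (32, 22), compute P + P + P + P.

Double-and-add on 4 = (100)₂. Start with P = (32, 22) for the leading 1-bit.
double: tangent at (32, 22): λ = (3·32² + 31)/(2·22) ≡ 32/7. 7⁻¹ ≡ 16 (mod 37) since 7·16 = 112 ≡ 1, so λ ≡ 32·16 ≡ 31.
  x = λ² - 32 - 32 = 961 - 64 ≡ 9; y = λ·(32 - 9) - 22 ≡ 25. → (9, 25)
double: tangent at (9, 25): λ = (3·9² + 31)/(2·25) ≡ 15/13. 13⁻¹ ≡ 20 (mod 37), so λ ≡ 15·20 ≡ 4.
  x = λ² - 9 - 9 = 16 - 18 ≡ 35; y = λ·(9 - 35) - 25 ≡ 19. → (35, 19)

(35, 19)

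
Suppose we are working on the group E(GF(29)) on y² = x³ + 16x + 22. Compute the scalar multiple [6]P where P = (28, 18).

(16, 16)

Double-and-add on 6 = (110)₂. Start with P = (28, 18) for the leading 1-bit.
double: tangent at (28, 18): λ = (3·28² + 16)/(2·18) ≡ 19/7. 7⁻¹ ≡ 25 (mod 29) since 7·25 = 175 ≡ 1, so λ ≡ 19·25 ≡ 11.
  x = λ² - 28 - 28 = 121 - 56 ≡ 7; y = λ·(28 - 7) - 18 ≡ 10. → (7, 10)
add P: (7, 10) + (28, 18). λ = (18 - 10)/(28 - 7) ≡ 8/21 mod 29. 21⁻¹ ≡ 18 (mod 29), so λ ≡ 28.
  x = λ² - 7 - 28 = 784 - 35 ≡ 24; y = λ·(7 - 24) - 10 ≡ 7. → (24, 7)
double: tangent at (24, 7): λ = (3·24² + 16)/(2·7) ≡ 4/14. 14⁻¹ ≡ 27 (mod 29), so λ ≡ 4·27 ≡ 21.
  x = λ² - 24 - 24 = 441 - 48 ≡ 16; y = λ·(24 - 16) - 7 ≡ 16. → (16, 16)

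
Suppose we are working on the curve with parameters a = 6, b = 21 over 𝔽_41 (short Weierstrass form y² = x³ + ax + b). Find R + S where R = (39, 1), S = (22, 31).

(39, 1) + (22, 31). λ = (31 - 1)/(22 - 39) ≡ 30/24 mod 41. 24⁻¹ ≡ 12 (mod 41), so λ ≡ 32.
  x = λ² - 39 - 22 = 1024 - 61 ≡ 20; y = λ·(39 - 20) - 1 ≡ 33. → (20, 33)

(20, 33)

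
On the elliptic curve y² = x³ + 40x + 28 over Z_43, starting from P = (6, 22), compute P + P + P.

Repeated addition: build up to 3P.
2P: tangent at (6, 22): λ = (3·6² + 40)/(2·22) ≡ 19/1. 1⁻¹ ≡ 1 (mod 43) since 1·1 = 1 ≡ 1, so λ ≡ 19·1 ≡ 19.
  x = λ² - 6 - 6 = 361 - 12 ≡ 5; y = λ·(6 - 5) - 22 ≡ 40. → (5, 40)
3P: (5, 40) + (6, 22). λ = (22 - 40)/(6 - 5) ≡ 25/1 mod 43. 1⁻¹ ≡ 1 (mod 43) since 1·1 = 1 ≡ 1, so λ ≡ 25.
  x = λ² - 5 - 6 = 625 - 11 ≡ 12; y = λ·(5 - 12) - 40 ≡ 0. → (12, 0)

(12, 0)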